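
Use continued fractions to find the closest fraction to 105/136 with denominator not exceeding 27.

Expand x = 105/136 as a continued fraction with the Euclidean algorithm:
  105 = 0*136 + 105, so a_0 = 0.
  136 = 1*105 + 31, so a_1 = 1.
  105 = 3*31 + 12, so a_2 = 3.
  31 = 2*12 + 7, so a_3 = 2.
  12 = 1*7 + 5, so a_4 = 1.
  7 = 1*5 + 2, so a_5 = 1.
  5 = 2*2 + 1, so a_6 = 2.
  2 = 2*1 + 0, so a_7 = 2.
so x = [0; 1, 3, 2, 1, 1, 2, 2].
Convergents (p_i = a_i*p_{i-1} + p_{i-2}, q_i = a_i*q_{i-1} + q_{i-2} with p_{-2}=0, p_{-1}=1, q_{-2}=1, q_{-1}=0), until the denominator exceeds 27:
  i=0: a_0=0, p_0 = 0*1 + 0 = 0, q_0 = 0*0 + 1 = 1.
  i=1: a_1=1, p_1 = 1*0 + 1 = 1, q_1 = 1*1 + 0 = 1.
  i=2: a_2=3, p_2 = 3*1 + 0 = 3, q_2 = 3*1 + 1 = 4.
  i=3: a_3=2, p_3 = 2*3 + 1 = 7, q_3 = 2*4 + 1 = 9.
  i=4: a_4=1, p_4 = 1*7 + 3 = 10, q_4 = 1*9 + 4 = 13.
  i=5: a_5=1, p_5 = 1*10 + 7 = 17, q_5 = 1*13 + 9 = 22.
  i=6: a_6=2, p_6 = 2*17 + 10 = 44, q_6 = 2*22 + 13 = 57.
q_6 = 57 > 27, so the last convergent with denominator <= 27 is p_5/q_5 = 17/22.
The closest fraction with denominator <= 27 is either p_5/q_5 or the intermediate fraction (k*p_5 + p_4)/(k*q_5 + q_4) with the largest k >= 1 whose denominator stays <= 27; these approach x as k grows, and every other convergent or intermediate fraction in range is farther away.
Largest k: floor((27 - q_4)/q_5) = floor((27 - 13)/22) = 0.
Since k = 0, no intermediate fraction beyond p_5/q_5 has denominator <= 27, so the convergent 17/22 is the closest (its error is |105*22 - 17*136|/(136*22) = 2/2992).

17/22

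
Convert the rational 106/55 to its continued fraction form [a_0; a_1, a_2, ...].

[1; 1, 12, 1, 3]

Run the Euclidean algorithm on 106 and 55; the successive quotients are the partial quotients a_0, a_1, ... (each step inverts the fractional part left over by the previous one):
  106 = 1*55 + 51, so a_0 = 1.
  55 = 1*51 + 4, so a_1 = 1.
  51 = 12*4 + 3, so a_2 = 12.
  4 = 1*3 + 1, so a_3 = 1.
  3 = 3*1 + 0, so a_4 = 3.
The remainder reaches 0 after 5 divisions, so the expansion has 5 partial quotients, read off in order.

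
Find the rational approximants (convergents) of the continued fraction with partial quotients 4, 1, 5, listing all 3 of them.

Using the convergent recurrence p_i = a_i*p_{i-1} + p_{i-2}, q_i = a_i*q_{i-1} + q_{i-2} with p_{-2}=0, p_{-1}=1, q_{-2}=1, q_{-1}=0:
  i=0: a_0=4, p_0 = 4*1 + 0 = 4, q_0 = 4*0 + 1 = 1.
  i=1: a_1=1, p_1 = 1*4 + 1 = 5, q_1 = 1*1 + 0 = 1.
  i=2: a_2=5, p_2 = 5*5 + 4 = 29, q_2 = 5*1 + 1 = 6.

4/1, 5/1, 29/6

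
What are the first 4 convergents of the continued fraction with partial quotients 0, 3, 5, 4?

0/1, 1/3, 5/16, 21/67

Using the convergent recurrence p_i = a_i*p_{i-1} + p_{i-2}, q_i = a_i*q_{i-1} + q_{i-2} with p_{-2}=0, p_{-1}=1, q_{-2}=1, q_{-1}=0:
  i=0: a_0=0, p_0 = 0*1 + 0 = 0, q_0 = 0*0 + 1 = 1.
  i=1: a_1=3, p_1 = 3*0 + 1 = 1, q_1 = 3*1 + 0 = 3.
  i=2: a_2=5, p_2 = 5*1 + 0 = 5, q_2 = 5*3 + 1 = 16.
  i=3: a_3=4, p_3 = 4*5 + 1 = 21, q_3 = 4*16 + 3 = 67.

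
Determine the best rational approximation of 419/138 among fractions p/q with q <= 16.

49/16

Expand x = 419/138 as a continued fraction with the Euclidean algorithm:
  419 = 3*138 + 5, so a_0 = 3.
  138 = 27*5 + 3, so a_1 = 27.
  5 = 1*3 + 2, so a_2 = 1.
  3 = 1*2 + 1, so a_3 = 1.
  2 = 2*1 + 0, so a_4 = 2.
so x = [3; 27, 1, 1, 2].
Convergents (p_i = a_i*p_{i-1} + p_{i-2}, q_i = a_i*q_{i-1} + q_{i-2} with p_{-2}=0, p_{-1}=1, q_{-2}=1, q_{-1}=0), until the denominator exceeds 16:
  i=0: a_0=3, p_0 = 3*1 + 0 = 3, q_0 = 3*0 + 1 = 1.
  i=1: a_1=27, p_1 = 27*3 + 1 = 82, q_1 = 27*1 + 0 = 27.
q_1 = 27 > 16, so the last convergent with denominator <= 16 is p_0/q_0 = 3/1.
The closest fraction with denominator <= 16 is either p_0/q_0 or the intermediate fraction (k*p_0 + p_{-1})/(k*q_0 + q_{-1}) with the largest k >= 1 whose denominator stays <= 16; these approach x as k grows, and every other convergent or intermediate fraction in range is farther away.
Largest k: floor((16 - q_{-1})/q_0) = floor((16 - 0)/1) = 16 (using the seeds p_{-1} = 1, q_{-1} = 0).
That gives (16*3 + 1)/(16*1 + 0) = 49/16.
Compare the errors: |x - 3/1| = |419*1 - 3*138|/(138*1) = 5/138, and |x - 49/16| = |419*16 - 49*138|/(138*16) = 58/2208.
Cross-multiplying, 58*138 = 8004 < 11040 = 5*2208, so 58/2208 is smaller: the intermediate fraction 49/16 is closer to x than 3/1.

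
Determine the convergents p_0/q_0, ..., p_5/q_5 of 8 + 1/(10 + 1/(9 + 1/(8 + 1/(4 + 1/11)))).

8/1, 81/10, 737/91, 5977/738, 24645/3043, 277072/34211

Using the convergent recurrence p_i = a_i*p_{i-1} + p_{i-2}, q_i = a_i*q_{i-1} + q_{i-2} with p_{-2}=0, p_{-1}=1, q_{-2}=1, q_{-1}=0:
  i=0: a_0=8, p_0 = 8*1 + 0 = 8, q_0 = 8*0 + 1 = 1.
  i=1: a_1=10, p_1 = 10*8 + 1 = 81, q_1 = 10*1 + 0 = 10.
  i=2: a_2=9, p_2 = 9*81 + 8 = 737, q_2 = 9*10 + 1 = 91.
  i=3: a_3=8, p_3 = 8*737 + 81 = 5977, q_3 = 8*91 + 10 = 738.
  i=4: a_4=4, p_4 = 4*5977 + 737 = 24645, q_4 = 4*738 + 91 = 3043.
  i=5: a_5=11, p_5 = 11*24645 + 5977 = 277072, q_5 = 11*3043 + 738 = 34211.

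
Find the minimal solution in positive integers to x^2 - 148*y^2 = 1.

First expand sqrt(148) as a continued fraction. With x_i = (sqrt(148) + m_i)/d_i and (m_0, d_0) = (0, 1): a_0 = floor(sqrt(148)) = 12, since 12^2 = 144 <= 148 < 169 = 13^2.
Iterate m_{i+1} = d_i*a_i - m_i, d_{i+1} = (148 - m_{i+1}^2)/d_i, a_{i+1} = floor((a_0 + m_{i+1})/d_{i+1}):
  m_1 = 1*12 - 0 = 12, d_1 = (148 - 12^2)/1 = 4/1 = 4, a_1 = floor((12 + 12)/4) = 6.
  m_2 = 4*6 - 12 = 12, d_2 = (148 - 12^2)/4 = 4/4 = 1, a_2 = floor((12 + 12)/1) = 24.
  m_3 = 1*24 - 12 = 12, d_3 = (148 - 12^2)/1 = 4/1 = 4: (m_3, d_3) = (m_1, d_1) = (12, 4), so from here the quotients repeat a_1, a_2; the period length is 2.
So sqrt(148) = [12; (6, 24)] with period length k = 2.
k is even, so the fundamental solution of x^2 - 148y^2 = 1 is (p_{k-1}, q_{k-1}) = (p_1, q_1); compute convergents through index 1.
Convergents (p_i = a_i*p_{i-1} + p_{i-2}, q_i = a_i*q_{i-1} + q_{i-2} with p_{-2}=0, p_{-1}=1, q_{-2}=1, q_{-1}=0):
  i=0: a_0=12, p_0 = 12*1 + 0 = 12, q_0 = 12*0 + 1 = 1.
  i=1: a_1=6, p_1 = 6*12 + 1 = 73, q_1 = 6*1 + 0 = 6.
Check: 73^2 - 148*6^2 = 5329 - 5328 = 1, so (x, y) = (73, 6) solves the equation, and by the theorem it is the least positive solution.

(x, y) = (73, 6)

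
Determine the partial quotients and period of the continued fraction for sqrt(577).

Write x_i = (sqrt(577) + m_i)/d_i with (m_0, d_0) = (0, 1). a_0 = floor(sqrt(577)) = 24, since 24^2 = 576 <= 577 < 625 = 25^2.
Iterate m_{i+1} = d_i*a_i - m_i, d_{i+1} = (577 - m_{i+1}^2)/d_i, a_{i+1} = floor((a_0 + m_{i+1})/d_{i+1}):
  m_1 = 1*24 - 0 = 24, d_1 = (577 - 24^2)/1 = 1/1 = 1, a_1 = floor((24 + 24)/1) = 48.
  m_2 = 1*48 - 24 = 24, d_2 = (577 - 24^2)/1 = 1/1 = 1: (m_2, d_2) = (m_1, d_1) = (24, 1), so from here the quotient a_1 repeats; the period length is 1.
Hence the expansion of sqrt(577) is a_0 = 24 followed by the repeating block 48 (period 1).

[24; (48)]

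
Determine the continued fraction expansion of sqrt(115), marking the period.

Write x_i = (sqrt(115) + m_i)/d_i with (m_0, d_0) = (0, 1). a_0 = floor(sqrt(115)) = 10, since 10^2 = 100 <= 115 < 121 = 11^2.
Iterate m_{i+1} = d_i*a_i - m_i, d_{i+1} = (115 - m_{i+1}^2)/d_i, a_{i+1} = floor((a_0 + m_{i+1})/d_{i+1}):
  m_1 = 1*10 - 0 = 10, d_1 = (115 - 10^2)/1 = 15/1 = 15, a_1 = floor((10 + 10)/15) = 1.
  m_2 = 15*1 - 10 = 5, d_2 = (115 - 5^2)/15 = 90/15 = 6, a_2 = floor((10 + 5)/6) = 2.
  m_3 = 6*2 - 5 = 7, d_3 = (115 - 7^2)/6 = 66/6 = 11, a_3 = floor((10 + 7)/11) = 1.
  m_4 = 11*1 - 7 = 4, d_4 = (115 - 4^2)/11 = 99/11 = 9, a_4 = floor((10 + 4)/9) = 1.
  m_5 = 9*1 - 4 = 5, d_5 = (115 - 5^2)/9 = 90/9 = 10, a_5 = floor((10 + 5)/10) = 1.
  m_6 = 10*1 - 5 = 5, d_6 = (115 - 5^2)/10 = 90/10 = 9, a_6 = floor((10 + 5)/9) = 1.
  m_7 = 9*1 - 5 = 4, d_7 = (115 - 4^2)/9 = 99/9 = 11, a_7 = floor((10 + 4)/11) = 1.
  m_8 = 11*1 - 4 = 7, d_8 = (115 - 7^2)/11 = 66/11 = 6, a_8 = floor((10 + 7)/6) = 2.
  m_9 = 6*2 - 7 = 5, d_9 = (115 - 5^2)/6 = 90/6 = 15, a_9 = floor((10 + 5)/15) = 1.
  m_10 = 15*1 - 5 = 10, d_10 = (115 - 10^2)/15 = 15/15 = 1, a_10 = floor((10 + 10)/1) = 20.
  m_11 = 1*20 - 10 = 10, d_11 = (115 - 10^2)/1 = 15/1 = 15: (m_11, d_11) = (m_1, d_1) = (10, 15), so from here the quotients repeat a_1, ..., a_10; the period length is 10.
Hence the expansion of sqrt(115) is a_0 = 10 followed by the repeating block 1, 2, 1, 1, 1, 1, 1, 2, 1, 20 (period 10).

[10; (1, 2, 1, 1, 1, 1, 1, 2, 1, 20)]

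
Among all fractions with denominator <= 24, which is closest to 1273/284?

103/23

Expand x = 1273/284 as a continued fraction with the Euclidean algorithm:
  1273 = 4*284 + 137, so a_0 = 4.
  284 = 2*137 + 10, so a_1 = 2.
  137 = 13*10 + 7, so a_2 = 13.
  10 = 1*7 + 3, so a_3 = 1.
  7 = 2*3 + 1, so a_4 = 2.
  3 = 3*1 + 0, so a_5 = 3.
so x = [4; 2, 13, 1, 2, 3].
Convergents (p_i = a_i*p_{i-1} + p_{i-2}, q_i = a_i*q_{i-1} + q_{i-2} with p_{-2}=0, p_{-1}=1, q_{-2}=1, q_{-1}=0), until the denominator exceeds 24:
  i=0: a_0=4, p_0 = 4*1 + 0 = 4, q_0 = 4*0 + 1 = 1.
  i=1: a_1=2, p_1 = 2*4 + 1 = 9, q_1 = 2*1 + 0 = 2.
  i=2: a_2=13, p_2 = 13*9 + 4 = 121, q_2 = 13*2 + 1 = 27.
q_2 = 27 > 24, so the last convergent with denominator <= 24 is p_1/q_1 = 9/2.
The closest fraction with denominator <= 24 is either p_1/q_1 or the intermediate fraction (k*p_1 + p_0)/(k*q_1 + q_0) with the largest k >= 1 whose denominator stays <= 24; these approach x as k grows, and every other convergent or intermediate fraction in range is farther away.
Largest k: floor((24 - q_0)/q_1) = floor((24 - 1)/2) = 11.
That gives (11*9 + 4)/(11*2 + 1) = 103/23.
Compare the errors: |x - 9/2| = |1273*2 - 9*284|/(284*2) = 10/568, and |x - 103/23| = |1273*23 - 103*284|/(284*23) = 27/6532.
Cross-multiplying, 27*568 = 15336 < 65320 = 10*6532, so 27/6532 is smaller: the intermediate fraction 103/23 is closer to x than 9/2.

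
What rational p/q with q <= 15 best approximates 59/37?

Expand x = 59/37 as a continued fraction with the Euclidean algorithm:
  59 = 1*37 + 22, so a_0 = 1.
  37 = 1*22 + 15, so a_1 = 1.
  22 = 1*15 + 7, so a_2 = 1.
  15 = 2*7 + 1, so a_3 = 2.
  7 = 7*1 + 0, so a_4 = 7.
so x = [1; 1, 1, 2, 7].
Convergents (p_i = a_i*p_{i-1} + p_{i-2}, q_i = a_i*q_{i-1} + q_{i-2} with p_{-2}=0, p_{-1}=1, q_{-2}=1, q_{-1}=0), until the denominator exceeds 15:
  i=0: a_0=1, p_0 = 1*1 + 0 = 1, q_0 = 1*0 + 1 = 1.
  i=1: a_1=1, p_1 = 1*1 + 1 = 2, q_1 = 1*1 + 0 = 1.
  i=2: a_2=1, p_2 = 1*2 + 1 = 3, q_2 = 1*1 + 1 = 2.
  i=3: a_3=2, p_3 = 2*3 + 2 = 8, q_3 = 2*2 + 1 = 5.
  i=4: a_4=7, p_4 = 7*8 + 3 = 59, q_4 = 7*5 + 2 = 37.
q_4 = 37 > 15, so the last convergent with denominator <= 15 is p_3/q_3 = 8/5.
The closest fraction with denominator <= 15 is either p_3/q_3 or the intermediate fraction (k*p_3 + p_2)/(k*q_3 + q_2) with the largest k >= 1 whose denominator stays <= 15; these approach x as k grows, and every other convergent or intermediate fraction in range is farther away.
Largest k: floor((15 - q_2)/q_3) = floor((15 - 2)/5) = 2.
That gives (2*8 + 3)/(2*5 + 2) = 19/12.
Compare the errors: |x - 8/5| = |59*5 - 8*37|/(37*5) = 1/185, and |x - 19/12| = |59*12 - 19*37|/(37*12) = 5/444.
Cross-multiplying, 1*444 = 444 < 925 = 5*185, so 1/185 is smaller: the convergent 8/5 is closer to x than 19/12.

8/5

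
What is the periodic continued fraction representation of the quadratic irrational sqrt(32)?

[5; (1, 1, 1, 10)]

Write x_i = (sqrt(32) + m_i)/d_i with (m_0, d_0) = (0, 1). a_0 = floor(sqrt(32)) = 5, since 5^2 = 25 <= 32 < 36 = 6^2.
Iterate m_{i+1} = d_i*a_i - m_i, d_{i+1} = (32 - m_{i+1}^2)/d_i, a_{i+1} = floor((a_0 + m_{i+1})/d_{i+1}):
  m_1 = 1*5 - 0 = 5, d_1 = (32 - 5^2)/1 = 7/1 = 7, a_1 = floor((5 + 5)/7) = 1.
  m_2 = 7*1 - 5 = 2, d_2 = (32 - 2^2)/7 = 28/7 = 4, a_2 = floor((5 + 2)/4) = 1.
  m_3 = 4*1 - 2 = 2, d_3 = (32 - 2^2)/4 = 28/4 = 7, a_3 = floor((5 + 2)/7) = 1.
  m_4 = 7*1 - 2 = 5, d_4 = (32 - 5^2)/7 = 7/7 = 1, a_4 = floor((5 + 5)/1) = 10.
  m_5 = 1*10 - 5 = 5, d_5 = (32 - 5^2)/1 = 7/1 = 7: (m_5, d_5) = (m_1, d_1) = (5, 7), so from here the quotients repeat a_1, ..., a_4; the period length is 4.
Hence the expansion of sqrt(32) is a_0 = 5 followed by the repeating block 1, 1, 1, 10 (period 4).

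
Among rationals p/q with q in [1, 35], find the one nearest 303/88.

31/9

Expand x = 303/88 as a continued fraction with the Euclidean algorithm:
  303 = 3*88 + 39, so a_0 = 3.
  88 = 2*39 + 10, so a_1 = 2.
  39 = 3*10 + 9, so a_2 = 3.
  10 = 1*9 + 1, so a_3 = 1.
  9 = 9*1 + 0, so a_4 = 9.
so x = [3; 2, 3, 1, 9].
Convergents (p_i = a_i*p_{i-1} + p_{i-2}, q_i = a_i*q_{i-1} + q_{i-2} with p_{-2}=0, p_{-1}=1, q_{-2}=1, q_{-1}=0), until the denominator exceeds 35:
  i=0: a_0=3, p_0 = 3*1 + 0 = 3, q_0 = 3*0 + 1 = 1.
  i=1: a_1=2, p_1 = 2*3 + 1 = 7, q_1 = 2*1 + 0 = 2.
  i=2: a_2=3, p_2 = 3*7 + 3 = 24, q_2 = 3*2 + 1 = 7.
  i=3: a_3=1, p_3 = 1*24 + 7 = 31, q_3 = 1*7 + 2 = 9.
  i=4: a_4=9, p_4 = 9*31 + 24 = 303, q_4 = 9*9 + 7 = 88.
q_4 = 88 > 35, so the last convergent with denominator <= 35 is p_3/q_3 = 31/9.
The closest fraction with denominator <= 35 is either p_3/q_3 or the intermediate fraction (k*p_3 + p_2)/(k*q_3 + q_2) with the largest k >= 1 whose denominator stays <= 35; these approach x as k grows, and every other convergent or intermediate fraction in range is farther away.
Largest k: floor((35 - q_2)/q_3) = floor((35 - 7)/9) = 3.
That gives (3*31 + 24)/(3*9 + 7) = 117/34.
Compare the errors: |x - 31/9| = |303*9 - 31*88|/(88*9) = 1/792, and |x - 117/34| = |303*34 - 117*88|/(88*34) = 6/2992.
Cross-multiplying, 1*2992 = 2992 < 4752 = 6*792, so 1/792 is smaller: the convergent 31/9 is closer to x than 117/34.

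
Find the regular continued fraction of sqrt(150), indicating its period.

Write x_i = (sqrt(150) + m_i)/d_i with (m_0, d_0) = (0, 1). a_0 = floor(sqrt(150)) = 12, since 12^2 = 144 <= 150 < 169 = 13^2.
Iterate m_{i+1} = d_i*a_i - m_i, d_{i+1} = (150 - m_{i+1}^2)/d_i, a_{i+1} = floor((a_0 + m_{i+1})/d_{i+1}):
  m_1 = 1*12 - 0 = 12, d_1 = (150 - 12^2)/1 = 6/1 = 6, a_1 = floor((12 + 12)/6) = 4.
  m_2 = 6*4 - 12 = 12, d_2 = (150 - 12^2)/6 = 6/6 = 1, a_2 = floor((12 + 12)/1) = 24.
  m_3 = 1*24 - 12 = 12, d_3 = (150 - 12^2)/1 = 6/1 = 6: (m_3, d_3) = (m_1, d_1) = (12, 6), so from here the quotients repeat a_1, a_2; the period length is 2.
Hence the expansion of sqrt(150) is a_0 = 12 followed by the repeating block 4, 24 (period 2).

[12; (4, 24)]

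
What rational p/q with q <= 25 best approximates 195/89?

46/21

Expand x = 195/89 as a continued fraction with the Euclidean algorithm:
  195 = 2*89 + 17, so a_0 = 2.
  89 = 5*17 + 4, so a_1 = 5.
  17 = 4*4 + 1, so a_2 = 4.
  4 = 4*1 + 0, so a_3 = 4.
so x = [2; 5, 4, 4].
Convergents (p_i = a_i*p_{i-1} + p_{i-2}, q_i = a_i*q_{i-1} + q_{i-2} with p_{-2}=0, p_{-1}=1, q_{-2}=1, q_{-1}=0), until the denominator exceeds 25:
  i=0: a_0=2, p_0 = 2*1 + 0 = 2, q_0 = 2*0 + 1 = 1.
  i=1: a_1=5, p_1 = 5*2 + 1 = 11, q_1 = 5*1 + 0 = 5.
  i=2: a_2=4, p_2 = 4*11 + 2 = 46, q_2 = 4*5 + 1 = 21.
  i=3: a_3=4, p_3 = 4*46 + 11 = 195, q_3 = 4*21 + 5 = 89.
q_3 = 89 > 25, so the last convergent with denominator <= 25 is p_2/q_2 = 46/21.
The closest fraction with denominator <= 25 is either p_2/q_2 or the intermediate fraction (k*p_2 + p_1)/(k*q_2 + q_1) with the largest k >= 1 whose denominator stays <= 25; these approach x as k grows, and every other convergent or intermediate fraction in range is farther away.
Largest k: floor((25 - q_1)/q_2) = floor((25 - 5)/21) = 0.
Since k = 0, no intermediate fraction beyond p_2/q_2 has denominator <= 25, so the convergent 46/21 is the closest (its error is |195*21 - 46*89|/(89*21) = 1/1869).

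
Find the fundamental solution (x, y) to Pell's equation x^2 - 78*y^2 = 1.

(x, y) = (53, 6)

First expand sqrt(78) as a continued fraction. With x_i = (sqrt(78) + m_i)/d_i and (m_0, d_0) = (0, 1): a_0 = floor(sqrt(78)) = 8, since 8^2 = 64 <= 78 < 81 = 9^2.
Iterate m_{i+1} = d_i*a_i - m_i, d_{i+1} = (78 - m_{i+1}^2)/d_i, a_{i+1} = floor((a_0 + m_{i+1})/d_{i+1}):
  m_1 = 1*8 - 0 = 8, d_1 = (78 - 8^2)/1 = 14/1 = 14, a_1 = floor((8 + 8)/14) = 1.
  m_2 = 14*1 - 8 = 6, d_2 = (78 - 6^2)/14 = 42/14 = 3, a_2 = floor((8 + 6)/3) = 4.
  m_3 = 3*4 - 6 = 6, d_3 = (78 - 6^2)/3 = 42/3 = 14, a_3 = floor((8 + 6)/14) = 1.
  m_4 = 14*1 - 6 = 8, d_4 = (78 - 8^2)/14 = 14/14 = 1, a_4 = floor((8 + 8)/1) = 16.
  m_5 = 1*16 - 8 = 8, d_5 = (78 - 8^2)/1 = 14/1 = 14: (m_5, d_5) = (m_1, d_1) = (8, 14), so from here the quotients repeat a_1, ..., a_4; the period length is 4.
So sqrt(78) = [8; (1, 4, 1, 16)] with period length k = 4.
k is even, so the fundamental solution of x^2 - 78y^2 = 1 is (p_{k-1}, q_{k-1}) = (p_3, q_3); compute convergents through index 3.
Convergents (p_i = a_i*p_{i-1} + p_{i-2}, q_i = a_i*q_{i-1} + q_{i-2} with p_{-2}=0, p_{-1}=1, q_{-2}=1, q_{-1}=0):
  i=0: a_0=8, p_0 = 8*1 + 0 = 8, q_0 = 8*0 + 1 = 1.
  i=1: a_1=1, p_1 = 1*8 + 1 = 9, q_1 = 1*1 + 0 = 1.
  i=2: a_2=4, p_2 = 4*9 + 8 = 44, q_2 = 4*1 + 1 = 5.
  i=3: a_3=1, p_3 = 1*44 + 9 = 53, q_3 = 1*5 + 1 = 6.
Check: 53^2 - 78*6^2 = 2809 - 2808 = 1, so (x, y) = (53, 6) solves the equation, and by the theorem it is the least positive solution.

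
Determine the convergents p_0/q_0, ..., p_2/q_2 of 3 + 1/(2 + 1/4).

3/1, 7/2, 31/9

Using the convergent recurrence p_i = a_i*p_{i-1} + p_{i-2}, q_i = a_i*q_{i-1} + q_{i-2} with p_{-2}=0, p_{-1}=1, q_{-2}=1, q_{-1}=0:
  i=0: a_0=3, p_0 = 3*1 + 0 = 3, q_0 = 3*0 + 1 = 1.
  i=1: a_1=2, p_1 = 2*3 + 1 = 7, q_1 = 2*1 + 0 = 2.
  i=2: a_2=4, p_2 = 4*7 + 3 = 31, q_2 = 4*2 + 1 = 9.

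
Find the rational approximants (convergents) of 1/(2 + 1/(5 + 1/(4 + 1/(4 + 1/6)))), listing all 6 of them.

Using the convergent recurrence p_i = a_i*p_{i-1} + p_{i-2}, q_i = a_i*q_{i-1} + q_{i-2} with p_{-2}=0, p_{-1}=1, q_{-2}=1, q_{-1}=0:
  i=0: a_0=0, p_0 = 0*1 + 0 = 0, q_0 = 0*0 + 1 = 1.
  i=1: a_1=2, p_1 = 2*0 + 1 = 1, q_1 = 2*1 + 0 = 2.
  i=2: a_2=5, p_2 = 5*1 + 0 = 5, q_2 = 5*2 + 1 = 11.
  i=3: a_3=4, p_3 = 4*5 + 1 = 21, q_3 = 4*11 + 2 = 46.
  i=4: a_4=4, p_4 = 4*21 + 5 = 89, q_4 = 4*46 + 11 = 195.
  i=5: a_5=6, p_5 = 6*89 + 21 = 555, q_5 = 6*195 + 46 = 1216.

0/1, 1/2, 5/11, 21/46, 89/195, 555/1216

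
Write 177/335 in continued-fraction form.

[0; 1, 1, 8, 3, 6]

Run the Euclidean algorithm on 177 and 335; the successive quotients are the partial quotients a_0, a_1, ... (each step inverts the fractional part left over by the previous one):
  177 = 0*335 + 177, so a_0 = 0.
  335 = 1*177 + 158, so a_1 = 1.
  177 = 1*158 + 19, so a_2 = 1.
  158 = 8*19 + 6, so a_3 = 8.
  19 = 3*6 + 1, so a_4 = 3.
  6 = 6*1 + 0, so a_5 = 6.
The remainder reaches 0 after 6 divisions, so the expansion has 6 partial quotients, read off in order.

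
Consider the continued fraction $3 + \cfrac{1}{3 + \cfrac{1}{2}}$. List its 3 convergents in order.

3/1, 10/3, 23/7

Using the convergent recurrence p_i = a_i*p_{i-1} + p_{i-2}, q_i = a_i*q_{i-1} + q_{i-2} with p_{-2}=0, p_{-1}=1, q_{-2}=1, q_{-1}=0:
  i=0: a_0=3, p_0 = 3*1 + 0 = 3, q_0 = 3*0 + 1 = 1.
  i=1: a_1=3, p_1 = 3*3 + 1 = 10, q_1 = 3*1 + 0 = 3.
  i=2: a_2=2, p_2 = 2*10 + 3 = 23, q_2 = 2*3 + 1 = 7.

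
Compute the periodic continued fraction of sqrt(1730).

Write x_i = (sqrt(1730) + m_i)/d_i with (m_0, d_0) = (0, 1). a_0 = floor(sqrt(1730)) = 41, since 41^2 = 1681 <= 1730 < 1764 = 42^2.
Iterate m_{i+1} = d_i*a_i - m_i, d_{i+1} = (1730 - m_{i+1}^2)/d_i, a_{i+1} = floor((a_0 + m_{i+1})/d_{i+1}):
  m_1 = 1*41 - 0 = 41, d_1 = (1730 - 41^2)/1 = 49/1 = 49, a_1 = floor((41 + 41)/49) = 1.
  m_2 = 49*1 - 41 = 8, d_2 = (1730 - 8^2)/49 = 1666/49 = 34, a_2 = floor((41 + 8)/34) = 1.
  m_3 = 34*1 - 8 = 26, d_3 = (1730 - 26^2)/34 = 1054/34 = 31, a_3 = floor((41 + 26)/31) = 2.
  m_4 = 31*2 - 26 = 36, d_4 = (1730 - 36^2)/31 = 434/31 = 14, a_4 = floor((41 + 36)/14) = 5.
  m_5 = 14*5 - 36 = 34, d_5 = (1730 - 34^2)/14 = 574/14 = 41, a_5 = floor((41 + 34)/41) = 1.
  m_6 = 41*1 - 34 = 7, d_6 = (1730 - 7^2)/41 = 1681/41 = 41, a_6 = floor((41 + 7)/41) = 1.
  m_7 = 41*1 - 7 = 34, d_7 = (1730 - 34^2)/41 = 574/41 = 14, a_7 = floor((41 + 34)/14) = 5.
  m_8 = 14*5 - 34 = 36, d_8 = (1730 - 36^2)/14 = 434/14 = 31, a_8 = floor((41 + 36)/31) = 2.
  m_9 = 31*2 - 36 = 26, d_9 = (1730 - 26^2)/31 = 1054/31 = 34, a_9 = floor((41 + 26)/34) = 1.
  m_10 = 34*1 - 26 = 8, d_10 = (1730 - 8^2)/34 = 1666/34 = 49, a_10 = floor((41 + 8)/49) = 1.
  m_11 = 49*1 - 8 = 41, d_11 = (1730 - 41^2)/49 = 49/49 = 1, a_11 = floor((41 + 41)/1) = 82.
  m_12 = 1*82 - 41 = 41, d_12 = (1730 - 41^2)/1 = 49/1 = 49: (m_12, d_12) = (m_1, d_1) = (41, 49), so from here the quotients repeat a_1, ..., a_11; the period length is 11.
Hence the expansion of sqrt(1730) is a_0 = 41 followed by the repeating block 1, 1, 2, 5, 1, 1, 5, 2, 1, 1, 82 (period 11).

[41; (1, 1, 2, 5, 1, 1, 5, 2, 1, 1, 82)]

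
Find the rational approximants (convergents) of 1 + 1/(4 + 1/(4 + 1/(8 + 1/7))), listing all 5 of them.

1/1, 5/4, 21/17, 173/140, 1232/997

Using the convergent recurrence p_i = a_i*p_{i-1} + p_{i-2}, q_i = a_i*q_{i-1} + q_{i-2} with p_{-2}=0, p_{-1}=1, q_{-2}=1, q_{-1}=0:
  i=0: a_0=1, p_0 = 1*1 + 0 = 1, q_0 = 1*0 + 1 = 1.
  i=1: a_1=4, p_1 = 4*1 + 1 = 5, q_1 = 4*1 + 0 = 4.
  i=2: a_2=4, p_2 = 4*5 + 1 = 21, q_2 = 4*4 + 1 = 17.
  i=3: a_3=8, p_3 = 8*21 + 5 = 173, q_3 = 8*17 + 4 = 140.
  i=4: a_4=7, p_4 = 7*173 + 21 = 1232, q_4 = 7*140 + 17 = 997.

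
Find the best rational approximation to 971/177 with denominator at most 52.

192/35

Expand x = 971/177 as a continued fraction with the Euclidean algorithm:
  971 = 5*177 + 86, so a_0 = 5.
  177 = 2*86 + 5, so a_1 = 2.
  86 = 17*5 + 1, so a_2 = 17.
  5 = 5*1 + 0, so a_3 = 5.
so x = [5; 2, 17, 5].
Convergents (p_i = a_i*p_{i-1} + p_{i-2}, q_i = a_i*q_{i-1} + q_{i-2} with p_{-2}=0, p_{-1}=1, q_{-2}=1, q_{-1}=0), until the denominator exceeds 52:
  i=0: a_0=5, p_0 = 5*1 + 0 = 5, q_0 = 5*0 + 1 = 1.
  i=1: a_1=2, p_1 = 2*5 + 1 = 11, q_1 = 2*1 + 0 = 2.
  i=2: a_2=17, p_2 = 17*11 + 5 = 192, q_2 = 17*2 + 1 = 35.
  i=3: a_3=5, p_3 = 5*192 + 11 = 971, q_3 = 5*35 + 2 = 177.
q_3 = 177 > 52, so the last convergent with denominator <= 52 is p_2/q_2 = 192/35.
The closest fraction with denominator <= 52 is either p_2/q_2 or the intermediate fraction (k*p_2 + p_1)/(k*q_2 + q_1) with the largest k >= 1 whose denominator stays <= 52; these approach x as k grows, and every other convergent or intermediate fraction in range is farther away.
Largest k: floor((52 - q_1)/q_2) = floor((52 - 2)/35) = 1.
That gives (1*192 + 11)/(1*35 + 2) = 203/37.
Compare the errors: |x - 192/35| = |971*35 - 192*177|/(177*35) = 1/6195, and |x - 203/37| = |971*37 - 203*177|/(177*37) = 4/6549.
Cross-multiplying, 1*6549 = 6549 < 24780 = 4*6195, so 1/6195 is smaller: the convergent 192/35 is closer to x than 203/37.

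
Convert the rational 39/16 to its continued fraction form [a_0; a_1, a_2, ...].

[2; 2, 3, 2]

Run the Euclidean algorithm on 39 and 16; the successive quotients are the partial quotients a_0, a_1, ... (each step inverts the fractional part left over by the previous one):
  39 = 2*16 + 7, so a_0 = 2.
  16 = 2*7 + 2, so a_1 = 2.
  7 = 3*2 + 1, so a_2 = 3.
  2 = 2*1 + 0, so a_3 = 2.
The remainder reaches 0 after 4 divisions, so the expansion has 4 partial quotients, read off in order.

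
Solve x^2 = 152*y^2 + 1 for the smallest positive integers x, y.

(x, y) = (37, 3)

First expand sqrt(152) as a continued fraction. With x_i = (sqrt(152) + m_i)/d_i and (m_0, d_0) = (0, 1): a_0 = floor(sqrt(152)) = 12, since 12^2 = 144 <= 152 < 169 = 13^2.
Iterate m_{i+1} = d_i*a_i - m_i, d_{i+1} = (152 - m_{i+1}^2)/d_i, a_{i+1} = floor((a_0 + m_{i+1})/d_{i+1}):
  m_1 = 1*12 - 0 = 12, d_1 = (152 - 12^2)/1 = 8/1 = 8, a_1 = floor((12 + 12)/8) = 3.
  m_2 = 8*3 - 12 = 12, d_2 = (152 - 12^2)/8 = 8/8 = 1, a_2 = floor((12 + 12)/1) = 24.
  m_3 = 1*24 - 12 = 12, d_3 = (152 - 12^2)/1 = 8/1 = 8: (m_3, d_3) = (m_1, d_1) = (12, 8), so from here the quotients repeat a_1, a_2; the period length is 2.
So sqrt(152) = [12; (3, 24)] with period length k = 2.
k is even, so the fundamental solution of x^2 - 152y^2 = 1 is (p_{k-1}, q_{k-1}) = (p_1, q_1); compute convergents through index 1.
Convergents (p_i = a_i*p_{i-1} + p_{i-2}, q_i = a_i*q_{i-1} + q_{i-2} with p_{-2}=0, p_{-1}=1, q_{-2}=1, q_{-1}=0):
  i=0: a_0=12, p_0 = 12*1 + 0 = 12, q_0 = 12*0 + 1 = 1.
  i=1: a_1=3, p_1 = 3*12 + 1 = 37, q_1 = 3*1 + 0 = 3.
Check: 37^2 - 152*3^2 = 1369 - 1368 = 1, so (x, y) = (37, 3) solves the equation, and by the theorem it is the least positive solution.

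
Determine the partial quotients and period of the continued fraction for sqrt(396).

[19; (1, 8, 1, 38)]

Write x_i = (sqrt(396) + m_i)/d_i with (m_0, d_0) = (0, 1). a_0 = floor(sqrt(396)) = 19, since 19^2 = 361 <= 396 < 400 = 20^2.
Iterate m_{i+1} = d_i*a_i - m_i, d_{i+1} = (396 - m_{i+1}^2)/d_i, a_{i+1} = floor((a_0 + m_{i+1})/d_{i+1}):
  m_1 = 1*19 - 0 = 19, d_1 = (396 - 19^2)/1 = 35/1 = 35, a_1 = floor((19 + 19)/35) = 1.
  m_2 = 35*1 - 19 = 16, d_2 = (396 - 16^2)/35 = 140/35 = 4, a_2 = floor((19 + 16)/4) = 8.
  m_3 = 4*8 - 16 = 16, d_3 = (396 - 16^2)/4 = 140/4 = 35, a_3 = floor((19 + 16)/35) = 1.
  m_4 = 35*1 - 16 = 19, d_4 = (396 - 19^2)/35 = 35/35 = 1, a_4 = floor((19 + 19)/1) = 38.
  m_5 = 1*38 - 19 = 19, d_5 = (396 - 19^2)/1 = 35/1 = 35: (m_5, d_5) = (m_1, d_1) = (19, 35), so from here the quotients repeat a_1, ..., a_4; the period length is 4.
Hence the expansion of sqrt(396) is a_0 = 19 followed by the repeating block 1, 8, 1, 38 (period 4).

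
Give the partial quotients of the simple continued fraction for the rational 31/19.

[1; 1, 1, 1, 2, 2]

Run the Euclidean algorithm on 31 and 19; the successive quotients are the partial quotients a_0, a_1, ... (each step inverts the fractional part left over by the previous one):
  31 = 1*19 + 12, so a_0 = 1.
  19 = 1*12 + 7, so a_1 = 1.
  12 = 1*7 + 5, so a_2 = 1.
  7 = 1*5 + 2, so a_3 = 1.
  5 = 2*2 + 1, so a_4 = 2.
  2 = 2*1 + 0, so a_5 = 2.
The remainder reaches 0 after 6 divisions, so the expansion has 6 partial quotients, read off in order.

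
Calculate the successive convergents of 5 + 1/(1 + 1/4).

Using the convergent recurrence p_i = a_i*p_{i-1} + p_{i-2}, q_i = a_i*q_{i-1} + q_{i-2} with p_{-2}=0, p_{-1}=1, q_{-2}=1, q_{-1}=0:
  i=0: a_0=5, p_0 = 5*1 + 0 = 5, q_0 = 5*0 + 1 = 1.
  i=1: a_1=1, p_1 = 1*5 + 1 = 6, q_1 = 1*1 + 0 = 1.
  i=2: a_2=4, p_2 = 4*6 + 5 = 29, q_2 = 4*1 + 1 = 5.

5/1, 6/1, 29/5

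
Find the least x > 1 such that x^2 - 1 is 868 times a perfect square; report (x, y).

First expand sqrt(868) as a continued fraction. With x_i = (sqrt(868) + m_i)/d_i and (m_0, d_0) = (0, 1): a_0 = floor(sqrt(868)) = 29, since 29^2 = 841 <= 868 < 900 = 30^2.
Iterate m_{i+1} = d_i*a_i - m_i, d_{i+1} = (868 - m_{i+1}^2)/d_i, a_{i+1} = floor((a_0 + m_{i+1})/d_{i+1}):
  m_1 = 1*29 - 0 = 29, d_1 = (868 - 29^2)/1 = 27/1 = 27, a_1 = floor((29 + 29)/27) = 2.
  m_2 = 27*2 - 29 = 25, d_2 = (868 - 25^2)/27 = 243/27 = 9, a_2 = floor((29 + 25)/9) = 6.
  m_3 = 9*6 - 25 = 29, d_3 = (868 - 29^2)/9 = 27/9 = 3, a_3 = floor((29 + 29)/3) = 19.
  m_4 = 3*19 - 29 = 28, d_4 = (868 - 28^2)/3 = 84/3 = 28, a_4 = floor((29 + 28)/28) = 2.
  m_5 = 28*2 - 28 = 28, d_5 = (868 - 28^2)/28 = 84/28 = 3, a_5 = floor((29 + 28)/3) = 19.
  m_6 = 3*19 - 28 = 29, d_6 = (868 - 29^2)/3 = 27/3 = 9, a_6 = floor((29 + 29)/9) = 6.
  m_7 = 9*6 - 29 = 25, d_7 = (868 - 25^2)/9 = 243/9 = 27, a_7 = floor((29 + 25)/27) = 2.
  m_8 = 27*2 - 25 = 29, d_8 = (868 - 29^2)/27 = 27/27 = 1, a_8 = floor((29 + 29)/1) = 58.
  m_9 = 1*58 - 29 = 29, d_9 = (868 - 29^2)/1 = 27/1 = 27: (m_9, d_9) = (m_1, d_1) = (29, 27), so from here the quotients repeat a_1, ..., a_8; the period length is 8.
So sqrt(868) = [29; (2, 6, 19, 2, 19, 6, 2, 58)] with period length k = 8.
k is even, so the fundamental solution of x^2 - 868y^2 = 1 is (p_{k-1}, q_{k-1}) = (p_7, q_7); compute convergents through index 7.
Convergents (p_i = a_i*p_{i-1} + p_{i-2}, q_i = a_i*q_{i-1} + q_{i-2} with p_{-2}=0, p_{-1}=1, q_{-2}=1, q_{-1}=0):
  i=0: a_0=29, p_0 = 29*1 + 0 = 29, q_0 = 29*0 + 1 = 1.
  i=1: a_1=2, p_1 = 2*29 + 1 = 59, q_1 = 2*1 + 0 = 2.
  i=2: a_2=6, p_2 = 6*59 + 29 = 383, q_2 = 6*2 + 1 = 13.
  i=3: a_3=19, p_3 = 19*383 + 59 = 7336, q_3 = 19*13 + 2 = 249.
  i=4: a_4=2, p_4 = 2*7336 + 383 = 15055, q_4 = 2*249 + 13 = 511.
  i=5: a_5=19, p_5 = 19*15055 + 7336 = 293381, q_5 = 19*511 + 249 = 9958.
  i=6: a_6=6, p_6 = 6*293381 + 15055 = 1775341, q_6 = 6*9958 + 511 = 60259.
  i=7: a_7=2, p_7 = 2*1775341 + 293381 = 3844063, q_7 = 2*60259 + 9958 = 130476.
Check: 3844063^2 - 868*130476^2 = 14776820347969 - 14776820347968 = 1, so (x, y) = (3844063, 130476) solves the equation, and by the theorem it is the least positive solution.

(x, y) = (3844063, 130476)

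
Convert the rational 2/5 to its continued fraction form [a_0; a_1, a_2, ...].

Run the Euclidean algorithm on 2 and 5; the successive quotients are the partial quotients a_0, a_1, ... (each step inverts the fractional part left over by the previous one):
  2 = 0*5 + 2, so a_0 = 0.
  5 = 2*2 + 1, so a_1 = 2.
  2 = 2*1 + 0, so a_2 = 2.
The remainder reaches 0 after 3 divisions, so the expansion has 3 partial quotients, read off in order.

[0; 2, 2]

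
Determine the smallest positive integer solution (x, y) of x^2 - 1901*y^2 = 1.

(x, y) = (95049, 2180)

First expand sqrt(1901) as a continued fraction. With x_i = (sqrt(1901) + m_i)/d_i and (m_0, d_0) = (0, 1): a_0 = floor(sqrt(1901)) = 43, since 43^2 = 1849 <= 1901 < 1936 = 44^2.
Iterate m_{i+1} = d_i*a_i - m_i, d_{i+1} = (1901 - m_{i+1}^2)/d_i, a_{i+1} = floor((a_0 + m_{i+1})/d_{i+1}):
  m_1 = 1*43 - 0 = 43, d_1 = (1901 - 43^2)/1 = 52/1 = 52, a_1 = floor((43 + 43)/52) = 1.
  m_2 = 52*1 - 43 = 9, d_2 = (1901 - 9^2)/52 = 1820/52 = 35, a_2 = floor((43 + 9)/35) = 1.
  m_3 = 35*1 - 9 = 26, d_3 = (1901 - 26^2)/35 = 1225/35 = 35, a_3 = floor((43 + 26)/35) = 1.
  m_4 = 35*1 - 26 = 9, d_4 = (1901 - 9^2)/35 = 1820/35 = 52, a_4 = floor((43 + 9)/52) = 1.
  m_5 = 52*1 - 9 = 43, d_5 = (1901 - 43^2)/52 = 52/52 = 1, a_5 = floor((43 + 43)/1) = 86.
  m_6 = 1*86 - 43 = 43, d_6 = (1901 - 43^2)/1 = 52/1 = 52: (m_6, d_6) = (m_1, d_1) = (43, 52), so from here the quotients repeat a_1, ..., a_5; the period length is 5.
So sqrt(1901) = [43; (1, 1, 1, 1, 86)] with period length k = 5.
k is odd, so (p_{k-1}, q_{k-1}) only solves x^2 - 1901y^2 = -1 and the fundamental solution of x^2 - 1901y^2 = 1 is (p_{2k-1}, q_{2k-1}) = (p_9, q_9); compute convergents through index 9, running through the period twice.
Convergents (p_i = a_i*p_{i-1} + p_{i-2}, q_i = a_i*q_{i-1} + q_{i-2} with p_{-2}=0, p_{-1}=1, q_{-2}=1, q_{-1}=0):
  i=0: a_0=43, p_0 = 43*1 + 0 = 43, q_0 = 43*0 + 1 = 1.
  i=1: a_1=1, p_1 = 1*43 + 1 = 44, q_1 = 1*1 + 0 = 1.
  i=2: a_2=1, p_2 = 1*44 + 43 = 87, q_2 = 1*1 + 1 = 2.
  i=3: a_3=1, p_3 = 1*87 + 44 = 131, q_3 = 1*2 + 1 = 3.
  i=4: a_4=1, p_4 = 1*131 + 87 = 218, q_4 = 1*3 + 2 = 5.
  i=5: a_5=86, p_5 = 86*218 + 131 = 18879, q_5 = 86*5 + 3 = 433.
  i=6: a_6=1, p_6 = 1*18879 + 218 = 19097, q_6 = 1*433 + 5 = 438.
  i=7: a_7=1, p_7 = 1*19097 + 18879 = 37976, q_7 = 1*438 + 433 = 871.
  i=8: a_8=1, p_8 = 1*37976 + 19097 = 57073, q_8 = 1*871 + 438 = 1309.
  i=9: a_9=1, p_9 = 1*57073 + 37976 = 95049, q_9 = 1*1309 + 871 = 2180.
Indeed p_4^2 - 1901*q_4^2 = 47524 - 47525 = -1, not +1.
Check: 95049^2 - 1901*2180^2 = 9034312401 - 9034312400 = 1, so (x, y) = (95049, 2180) solves the equation, and by the theorem it is the least positive solution.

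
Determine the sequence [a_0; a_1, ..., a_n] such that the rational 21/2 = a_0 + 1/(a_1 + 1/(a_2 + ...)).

[10; 2]

Run the Euclidean algorithm on 21 and 2; the successive quotients are the partial quotients a_0, a_1, ... (each step inverts the fractional part left over by the previous one):
  21 = 10*2 + 1, so a_0 = 10.
  2 = 2*1 + 0, so a_1 = 2.
The remainder reaches 0 after 2 divisions, so the expansion has 2 partial quotients, read off in order.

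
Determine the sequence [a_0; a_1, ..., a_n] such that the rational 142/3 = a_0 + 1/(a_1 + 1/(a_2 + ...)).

Run the Euclidean algorithm on 142 and 3; the successive quotients are the partial quotients a_0, a_1, ... (each step inverts the fractional part left over by the previous one):
  142 = 47*3 + 1, so a_0 = 47.
  3 = 3*1 + 0, so a_1 = 3.
The remainder reaches 0 after 2 divisions, so the expansion has 2 partial quotients, read off in order.

[47; 3]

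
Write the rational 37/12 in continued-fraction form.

[3; 12]

Run the Euclidean algorithm on 37 and 12; the successive quotients are the partial quotients a_0, a_1, ... (each step inverts the fractional part left over by the previous one):
  37 = 3*12 + 1, so a_0 = 3.
  12 = 12*1 + 0, so a_1 = 12.
The remainder reaches 0 after 2 divisions, so the expansion has 2 partial quotients, read off in order.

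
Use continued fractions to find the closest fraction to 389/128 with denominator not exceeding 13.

40/13

Expand x = 389/128 as a continued fraction with the Euclidean algorithm:
  389 = 3*128 + 5, so a_0 = 3.
  128 = 25*5 + 3, so a_1 = 25.
  5 = 1*3 + 2, so a_2 = 1.
  3 = 1*2 + 1, so a_3 = 1.
  2 = 2*1 + 0, so a_4 = 2.
so x = [3; 25, 1, 1, 2].
Convergents (p_i = a_i*p_{i-1} + p_{i-2}, q_i = a_i*q_{i-1} + q_{i-2} with p_{-2}=0, p_{-1}=1, q_{-2}=1, q_{-1}=0), until the denominator exceeds 13:
  i=0: a_0=3, p_0 = 3*1 + 0 = 3, q_0 = 3*0 + 1 = 1.
  i=1: a_1=25, p_1 = 25*3 + 1 = 76, q_1 = 25*1 + 0 = 25.
q_1 = 25 > 13, so the last convergent with denominator <= 13 is p_0/q_0 = 3/1.
The closest fraction with denominator <= 13 is either p_0/q_0 or the intermediate fraction (k*p_0 + p_{-1})/(k*q_0 + q_{-1}) with the largest k >= 1 whose denominator stays <= 13; these approach x as k grows, and every other convergent or intermediate fraction in range is farther away.
Largest k: floor((13 - q_{-1})/q_0) = floor((13 - 0)/1) = 13 (using the seeds p_{-1} = 1, q_{-1} = 0).
That gives (13*3 + 1)/(13*1 + 0) = 40/13.
Compare the errors: |x - 3/1| = |389*1 - 3*128|/(128*1) = 5/128, and |x - 40/13| = |389*13 - 40*128|/(128*13) = 63/1664.
Cross-multiplying, 63*128 = 8064 < 8320 = 5*1664, so 63/1664 is smaller: the intermediate fraction 40/13 is closer to x than 3/1.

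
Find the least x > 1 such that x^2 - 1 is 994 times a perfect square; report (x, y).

First expand sqrt(994) as a continued fraction. With x_i = (sqrt(994) + m_i)/d_i and (m_0, d_0) = (0, 1): a_0 = floor(sqrt(994)) = 31, since 31^2 = 961 <= 994 < 1024 = 32^2.
Iterate m_{i+1} = d_i*a_i - m_i, d_{i+1} = (994 - m_{i+1}^2)/d_i, a_{i+1} = floor((a_0 + m_{i+1})/d_{i+1}):
  m_1 = 1*31 - 0 = 31, d_1 = (994 - 31^2)/1 = 33/1 = 33, a_1 = floor((31 + 31)/33) = 1.
  m_2 = 33*1 - 31 = 2, d_2 = (994 - 2^2)/33 = 990/33 = 30, a_2 = floor((31 + 2)/30) = 1.
  m_3 = 30*1 - 2 = 28, d_3 = (994 - 28^2)/30 = 210/30 = 7, a_3 = floor((31 + 28)/7) = 8.
  m_4 = 7*8 - 28 = 28, d_4 = (994 - 28^2)/7 = 210/7 = 30, a_4 = floor((31 + 28)/30) = 1.
  m_5 = 30*1 - 28 = 2, d_5 = (994 - 2^2)/30 = 990/30 = 33, a_5 = floor((31 + 2)/33) = 1.
  m_6 = 33*1 - 2 = 31, d_6 = (994 - 31^2)/33 = 33/33 = 1, a_6 = floor((31 + 31)/1) = 62.
  m_7 = 1*62 - 31 = 31, d_7 = (994 - 31^2)/1 = 33/1 = 33: (m_7, d_7) = (m_1, d_1) = (31, 33), so from here the quotients repeat a_1, ..., a_6; the period length is 6.
So sqrt(994) = [31; (1, 1, 8, 1, 1, 62)] with period length k = 6.
k is even, so the fundamental solution of x^2 - 994y^2 = 1 is (p_{k-1}, q_{k-1}) = (p_5, q_5); compute convergents through index 5.
Convergents (p_i = a_i*p_{i-1} + p_{i-2}, q_i = a_i*q_{i-1} + q_{i-2} with p_{-2}=0, p_{-1}=1, q_{-2}=1, q_{-1}=0):
  i=0: a_0=31, p_0 = 31*1 + 0 = 31, q_0 = 31*0 + 1 = 1.
  i=1: a_1=1, p_1 = 1*31 + 1 = 32, q_1 = 1*1 + 0 = 1.
  i=2: a_2=1, p_2 = 1*32 + 31 = 63, q_2 = 1*1 + 1 = 2.
  i=3: a_3=8, p_3 = 8*63 + 32 = 536, q_3 = 8*2 + 1 = 17.
  i=4: a_4=1, p_4 = 1*536 + 63 = 599, q_4 = 1*17 + 2 = 19.
  i=5: a_5=1, p_5 = 1*599 + 536 = 1135, q_5 = 1*19 + 17 = 36.
Check: 1135^2 - 994*36^2 = 1288225 - 1288224 = 1, so (x, y) = (1135, 36) solves the equation, and by the theorem it is the least positive solution.

(x, y) = (1135, 36)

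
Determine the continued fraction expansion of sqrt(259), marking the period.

Write x_i = (sqrt(259) + m_i)/d_i with (m_0, d_0) = (0, 1). a_0 = floor(sqrt(259)) = 16, since 16^2 = 256 <= 259 < 289 = 17^2.
Iterate m_{i+1} = d_i*a_i - m_i, d_{i+1} = (259 - m_{i+1}^2)/d_i, a_{i+1} = floor((a_0 + m_{i+1})/d_{i+1}):
  m_1 = 1*16 - 0 = 16, d_1 = (259 - 16^2)/1 = 3/1 = 3, a_1 = floor((16 + 16)/3) = 10.
  m_2 = 3*10 - 16 = 14, d_2 = (259 - 14^2)/3 = 63/3 = 21, a_2 = floor((16 + 14)/21) = 1.
  m_3 = 21*1 - 14 = 7, d_3 = (259 - 7^2)/21 = 210/21 = 10, a_3 = floor((16 + 7)/10) = 2.
  m_4 = 10*2 - 7 = 13, d_4 = (259 - 13^2)/10 = 90/10 = 9, a_4 = floor((16 + 13)/9) = 3.
  m_5 = 9*3 - 13 = 14, d_5 = (259 - 14^2)/9 = 63/9 = 7, a_5 = floor((16 + 14)/7) = 4.
  m_6 = 7*4 - 14 = 14, d_6 = (259 - 14^2)/7 = 63/7 = 9, a_6 = floor((16 + 14)/9) = 3.
  m_7 = 9*3 - 14 = 13, d_7 = (259 - 13^2)/9 = 90/9 = 10, a_7 = floor((16 + 13)/10) = 2.
  m_8 = 10*2 - 13 = 7, d_8 = (259 - 7^2)/10 = 210/10 = 21, a_8 = floor((16 + 7)/21) = 1.
  m_9 = 21*1 - 7 = 14, d_9 = (259 - 14^2)/21 = 63/21 = 3, a_9 = floor((16 + 14)/3) = 10.
  m_10 = 3*10 - 14 = 16, d_10 = (259 - 16^2)/3 = 3/3 = 1, a_10 = floor((16 + 16)/1) = 32.
  m_11 = 1*32 - 16 = 16, d_11 = (259 - 16^2)/1 = 3/1 = 3: (m_11, d_11) = (m_1, d_1) = (16, 3), so from here the quotients repeat a_1, ..., a_10; the period length is 10.
Hence the expansion of sqrt(259) is a_0 = 16 followed by the repeating block 10, 1, 2, 3, 4, 3, 2, 1, 10, 32 (period 10).

[16; (10, 1, 2, 3, 4, 3, 2, 1, 10, 32)]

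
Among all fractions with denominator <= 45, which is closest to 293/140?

90/43

Expand x = 293/140 as a continued fraction with the Euclidean algorithm:
  293 = 2*140 + 13, so a_0 = 2.
  140 = 10*13 + 10, so a_1 = 10.
  13 = 1*10 + 3, so a_2 = 1.
  10 = 3*3 + 1, so a_3 = 3.
  3 = 3*1 + 0, so a_4 = 3.
so x = [2; 10, 1, 3, 3].
Convergents (p_i = a_i*p_{i-1} + p_{i-2}, q_i = a_i*q_{i-1} + q_{i-2} with p_{-2}=0, p_{-1}=1, q_{-2}=1, q_{-1}=0), until the denominator exceeds 45:
  i=0: a_0=2, p_0 = 2*1 + 0 = 2, q_0 = 2*0 + 1 = 1.
  i=1: a_1=10, p_1 = 10*2 + 1 = 21, q_1 = 10*1 + 0 = 10.
  i=2: a_2=1, p_2 = 1*21 + 2 = 23, q_2 = 1*10 + 1 = 11.
  i=3: a_3=3, p_3 = 3*23 + 21 = 90, q_3 = 3*11 + 10 = 43.
  i=4: a_4=3, p_4 = 3*90 + 23 = 293, q_4 = 3*43 + 11 = 140.
q_4 = 140 > 45, so the last convergent with denominator <= 45 is p_3/q_3 = 90/43.
The closest fraction with denominator <= 45 is either p_3/q_3 or the intermediate fraction (k*p_3 + p_2)/(k*q_3 + q_2) with the largest k >= 1 whose denominator stays <= 45; these approach x as k grows, and every other convergent or intermediate fraction in range is farther away.
Largest k: floor((45 - q_2)/q_3) = floor((45 - 11)/43) = 0.
Since k = 0, no intermediate fraction beyond p_3/q_3 has denominator <= 45, so the convergent 90/43 is the closest (its error is |293*43 - 90*140|/(140*43) = 1/6020).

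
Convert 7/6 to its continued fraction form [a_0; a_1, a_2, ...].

Run the Euclidean algorithm on 7 and 6; the successive quotients are the partial quotients a_0, a_1, ... (each step inverts the fractional part left over by the previous one):
  7 = 1*6 + 1, so a_0 = 1.
  6 = 6*1 + 0, so a_1 = 6.
The remainder reaches 0 after 2 divisions, so the expansion has 2 partial quotients, read off in order.

[1; 6]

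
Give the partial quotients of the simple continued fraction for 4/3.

[1; 3]

Run the Euclidean algorithm on 4 and 3; the successive quotients are the partial quotients a_0, a_1, ... (each step inverts the fractional part left over by the previous one):
  4 = 1*3 + 1, so a_0 = 1.
  3 = 3*1 + 0, so a_1 = 3.
The remainder reaches 0 after 2 divisions, so the expansion has 2 partial quotients, read off in order.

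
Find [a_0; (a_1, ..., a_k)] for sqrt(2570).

[50; (1, 2, 3, 1, 1, 3, 2, 1, 100)]

Write x_i = (sqrt(2570) + m_i)/d_i with (m_0, d_0) = (0, 1). a_0 = floor(sqrt(2570)) = 50, since 50^2 = 2500 <= 2570 < 2601 = 51^2.
Iterate m_{i+1} = d_i*a_i - m_i, d_{i+1} = (2570 - m_{i+1}^2)/d_i, a_{i+1} = floor((a_0 + m_{i+1})/d_{i+1}):
  m_1 = 1*50 - 0 = 50, d_1 = (2570 - 50^2)/1 = 70/1 = 70, a_1 = floor((50 + 50)/70) = 1.
  m_2 = 70*1 - 50 = 20, d_2 = (2570 - 20^2)/70 = 2170/70 = 31, a_2 = floor((50 + 20)/31) = 2.
  m_3 = 31*2 - 20 = 42, d_3 = (2570 - 42^2)/31 = 806/31 = 26, a_3 = floor((50 + 42)/26) = 3.
  m_4 = 26*3 - 42 = 36, d_4 = (2570 - 36^2)/26 = 1274/26 = 49, a_4 = floor((50 + 36)/49) = 1.
  m_5 = 49*1 - 36 = 13, d_5 = (2570 - 13^2)/49 = 2401/49 = 49, a_5 = floor((50 + 13)/49) = 1.
  m_6 = 49*1 - 13 = 36, d_6 = (2570 - 36^2)/49 = 1274/49 = 26, a_6 = floor((50 + 36)/26) = 3.
  m_7 = 26*3 - 36 = 42, d_7 = (2570 - 42^2)/26 = 806/26 = 31, a_7 = floor((50 + 42)/31) = 2.
  m_8 = 31*2 - 42 = 20, d_8 = (2570 - 20^2)/31 = 2170/31 = 70, a_8 = floor((50 + 20)/70) = 1.
  m_9 = 70*1 - 20 = 50, d_9 = (2570 - 50^2)/70 = 70/70 = 1, a_9 = floor((50 + 50)/1) = 100.
  m_10 = 1*100 - 50 = 50, d_10 = (2570 - 50^2)/1 = 70/1 = 70: (m_10, d_10) = (m_1, d_1) = (50, 70), so from here the quotients repeat a_1, ..., a_9; the period length is 9.
Hence the expansion of sqrt(2570) is a_0 = 50 followed by the repeating block 1, 2, 3, 1, 1, 3, 2, 1, 100 (period 9).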